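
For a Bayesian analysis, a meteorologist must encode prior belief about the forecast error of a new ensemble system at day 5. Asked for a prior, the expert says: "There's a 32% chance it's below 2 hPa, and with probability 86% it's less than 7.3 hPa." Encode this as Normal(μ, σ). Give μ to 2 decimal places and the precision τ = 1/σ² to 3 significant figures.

For Normal(μ,σ), the p-quantile is μ + z_p·σ. Here z_{0.32} = -0.4677, z_{0.86} = 1.08.
So 2 = μ − 0.4677σ and 7.3 = μ + 1.08σ.
Subtracting: σ = (7.3 − 2)/(1.08 − (-0.4677)) = 3.42.
Then μ = 2 − (-0.4677)·3.42 = 3.60.
Precision τ = 1/σ² = 1/3.424² = 0.0853.

μ = 3.60, τ = 0.0853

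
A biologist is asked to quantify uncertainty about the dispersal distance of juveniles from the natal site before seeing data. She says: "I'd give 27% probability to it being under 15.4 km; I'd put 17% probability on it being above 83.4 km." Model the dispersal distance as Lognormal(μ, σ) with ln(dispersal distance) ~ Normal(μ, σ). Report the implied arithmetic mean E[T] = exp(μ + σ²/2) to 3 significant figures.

E[T] ≈ 53.3 km

If T ~ Lognormal(μ,σ) then ln T ~ Normal(μ,σ), so the p-quantile of ln T is μ + z_p·σ.
ln(15.4) = 2.734 and ln(83.4) = 4.424; z_{0.27} = -0.6128, z_{0.83} = 0.9542.
σ = (4.424 − 2.734)/(0.9542 − (-0.6128)) = 1.078.
μ = 2.734 − (-0.6128)·1.078 = 3.395.
E[T] = exp(μ + σ²/2) = exp(3.395 + 0.5811) = 53.3 km.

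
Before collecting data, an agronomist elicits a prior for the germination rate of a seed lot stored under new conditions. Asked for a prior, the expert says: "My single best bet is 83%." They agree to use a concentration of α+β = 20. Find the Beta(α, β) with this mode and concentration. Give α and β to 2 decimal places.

α = 15.94, β = 4.06

For α,β > 1 the Beta mode is (α−1)/(α+β−2). With α+β = 20, the mode is (α−1)/18.
Set (α−1)/18 = 0.83 → α = 1 + 0.83·18 = 15.94.
β = 20 − α = 4.06.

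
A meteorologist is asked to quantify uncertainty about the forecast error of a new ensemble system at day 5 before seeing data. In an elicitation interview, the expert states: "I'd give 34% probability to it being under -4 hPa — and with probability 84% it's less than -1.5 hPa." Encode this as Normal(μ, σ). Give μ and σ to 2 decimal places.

μ = -3.27, σ = 1.78

For Normal(μ,σ), the p-quantile is μ + z_p·σ. Here z_{0.34} = -0.4125, z_{0.84} = 0.9945.
So -4 = μ − 0.4125σ and -1.5 = μ + 0.9945σ.
Subtracting: σ = (-1.5 − -4)/(0.9945 − (-0.4125)) = 1.78.
Then μ = -4 − (-0.4125)·1.78 = -3.27.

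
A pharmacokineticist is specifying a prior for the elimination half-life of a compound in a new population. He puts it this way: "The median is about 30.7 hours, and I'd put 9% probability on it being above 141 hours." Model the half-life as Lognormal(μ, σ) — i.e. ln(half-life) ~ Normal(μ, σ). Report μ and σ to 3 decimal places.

μ ≈ 3.424, σ ≈ 1.137

If T ~ Lognormal(μ,σ) then ln T ~ Normal(μ,σ), so the p-quantile of ln T is μ + z_p·σ.
ln(30.7) = 3.424 and ln(141) = 4.949; z_{0.5} = 0, z_{0.91} = 1.341.
σ = (4.949 − 3.424)/(1.341 − (0)) = 1.137.
μ = 3.424 − (0)·1.137 = 3.424.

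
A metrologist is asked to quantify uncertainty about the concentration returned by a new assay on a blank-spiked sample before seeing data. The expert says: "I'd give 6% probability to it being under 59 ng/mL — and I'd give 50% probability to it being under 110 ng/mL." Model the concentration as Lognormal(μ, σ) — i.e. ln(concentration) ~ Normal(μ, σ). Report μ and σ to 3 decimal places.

If T ~ Lognormal(μ,σ) then ln T ~ Normal(μ,σ), so the p-quantile of ln T is μ + z_p·σ.
ln(59) = 4.078 and ln(110) = 4.7; z_{0.06} = -1.555, z_{0.5} = 0.
σ = (4.7 − 4.078)/(0 − (-1.555)) = 0.401.
μ = 4.078 − (-1.555)·0.401 = 4.700.

μ ≈ 4.700, σ ≈ 0.401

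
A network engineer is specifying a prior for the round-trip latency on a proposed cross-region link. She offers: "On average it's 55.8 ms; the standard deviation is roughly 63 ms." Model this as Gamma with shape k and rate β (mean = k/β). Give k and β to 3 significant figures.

k ≈ 0.784, β ≈ 0.0141

For Gamma(k, rate β): mean = k/β, variance = k/β², so CV = 1/√k.
CV = SD/mean = 63/55.8 = 1.129, hence k = 1/CV² = 0.784.
Then β = k/mean = 0.784/55.8 = 0.0141.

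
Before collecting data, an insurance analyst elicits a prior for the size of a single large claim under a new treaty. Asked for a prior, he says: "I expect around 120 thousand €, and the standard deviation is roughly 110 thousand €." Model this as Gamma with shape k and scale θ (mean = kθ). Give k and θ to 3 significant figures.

For Gamma(k, scale θ): mean = kθ, variance = kθ², so CV = 1/√k.
CV = SD/mean = 110/120 = 0.9167, hence k = 1/CV² = 1.19.
Then θ = mean/k = 120/1.19 = 101.

k ≈ 1.19, θ ≈ 101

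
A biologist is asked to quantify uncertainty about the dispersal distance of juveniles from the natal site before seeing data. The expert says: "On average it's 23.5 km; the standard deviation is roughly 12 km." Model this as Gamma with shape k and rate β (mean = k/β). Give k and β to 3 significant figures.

k ≈ 3.84, β ≈ 0.163

For Gamma(k, rate β): mean = k/β, variance = k/β², so CV = 1/√k.
CV = SD/mean = 12/23.5 = 0.5106, hence k = 1/CV² = 3.84.
Then β = k/mean = 3.84/23.5 = 0.163.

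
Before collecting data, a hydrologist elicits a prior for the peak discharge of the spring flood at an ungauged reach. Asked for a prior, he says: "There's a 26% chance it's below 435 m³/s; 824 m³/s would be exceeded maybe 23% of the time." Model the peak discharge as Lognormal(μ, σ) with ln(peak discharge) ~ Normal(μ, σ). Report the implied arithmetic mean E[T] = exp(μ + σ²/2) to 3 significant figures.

If T ~ Lognormal(μ,σ) then ln T ~ Normal(μ,σ), so the p-quantile of ln T is μ + z_p·σ.
ln(435) = 6.075 and ln(824) = 6.714; z_{0.26} = -0.6433, z_{0.77} = 0.7388.
σ = (6.714 − 6.075)/(0.7388 − (-0.6433)) = 0.462.
μ = 6.075 − (-0.6433)·0.462 = 6.373.
E[T] = exp(μ + σ²/2) = exp(6.373 + 0.1068) = 652 m³/s.

E[T] ≈ 652 m³/s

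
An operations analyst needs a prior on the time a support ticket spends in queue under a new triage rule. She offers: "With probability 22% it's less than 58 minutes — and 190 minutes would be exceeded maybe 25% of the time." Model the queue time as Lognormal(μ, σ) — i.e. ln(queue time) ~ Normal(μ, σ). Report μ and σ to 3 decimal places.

If T ~ Lognormal(μ,σ) then ln T ~ Normal(μ,σ), so the p-quantile of ln T is μ + z_p·σ.
ln(58) = 4.06 and ln(190) = 5.247; z_{0.22} = -0.7722, z_{0.75} = 0.6745.
σ = (5.247 − 4.06)/(0.6745 − (-0.7722)) = 0.820.
μ = 4.06 − (-0.7722)·0.820 = 4.694.

μ ≈ 4.694, σ ≈ 0.820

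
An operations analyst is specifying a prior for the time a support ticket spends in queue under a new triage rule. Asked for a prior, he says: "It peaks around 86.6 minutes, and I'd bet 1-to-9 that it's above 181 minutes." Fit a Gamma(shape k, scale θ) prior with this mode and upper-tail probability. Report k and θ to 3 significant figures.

Gamma(k,θ) with k>1 has mode (k−1)θ, so θ = 86.6/(k−1).
Need P(X < 181) = 0.9 with θ tied to k this way. Start at k = 2, θ = 86.6: P(X<181) ≈ 0.618.
Too low — raise k to concentrate. Iterating converges to k ≈ 4.53.
Then θ = 86.6/(4.53−1) ≈ 24.5.

k ≈ 4.53, θ ≈ 24.5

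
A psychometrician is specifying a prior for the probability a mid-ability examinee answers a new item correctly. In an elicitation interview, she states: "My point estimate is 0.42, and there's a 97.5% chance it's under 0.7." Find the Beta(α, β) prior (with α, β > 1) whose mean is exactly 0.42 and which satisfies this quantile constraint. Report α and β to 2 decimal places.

α ≈ 4.86, β ≈ 6.70

With mean 0.42 fixed, write α = 0.42s, β = 0.58s where s = α+β.
Need P(θ < 0.7) = 0.975 under Beta(0.42s, 0.58s). Normal approximation: (q−m)/√(m(1−m)/s) ≈ z_{0.975} = 1.96, so s ≈ 0.42·0.58·(1.96)²/(0.7−0.42)² = 11.9.
At s = 11.9: P(θ<0.7) ≈ 0.977. Adjusting to match 0.975 gives s ≈ 11.56.
So α = 0.42·11.56 ≈ 4.86, β = 0.58·11.56 ≈ 6.70.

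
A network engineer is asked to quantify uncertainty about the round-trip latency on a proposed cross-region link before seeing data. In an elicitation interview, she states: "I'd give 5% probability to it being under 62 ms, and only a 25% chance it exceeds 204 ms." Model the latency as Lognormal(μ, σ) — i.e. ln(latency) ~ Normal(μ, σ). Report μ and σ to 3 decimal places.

μ ≈ 4.972, σ ≈ 0.514

If T ~ Lognormal(μ,σ) then ln T ~ Normal(μ,σ), so the p-quantile of ln T is μ + z_p·σ.
ln(62) = 4.127 and ln(204) = 5.318; z_{0.05} = -1.645, z_{0.75} = 0.6745.
σ = (5.318 − 4.127)/(0.6745 − (-1.645)) = 0.514.
μ = 4.127 − (-1.645)·0.514 = 4.972.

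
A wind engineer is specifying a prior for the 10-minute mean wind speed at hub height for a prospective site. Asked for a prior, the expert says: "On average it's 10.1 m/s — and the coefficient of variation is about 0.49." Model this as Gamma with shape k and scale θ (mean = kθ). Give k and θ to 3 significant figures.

For Gamma(k, scale θ): mean = kθ, variance = kθ², so CV = 1/√k.
CV = 0.49, hence k = 1/CV² = 4.16.
Then θ = mean/k = 10.1/4.16 = 2.43.

k ≈ 4.16, θ ≈ 2.43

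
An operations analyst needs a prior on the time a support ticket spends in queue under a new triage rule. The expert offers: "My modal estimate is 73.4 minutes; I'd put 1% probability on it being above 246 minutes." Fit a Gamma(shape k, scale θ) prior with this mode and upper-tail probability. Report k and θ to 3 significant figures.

Gamma(k,θ) with k>1 has mode (k−1)θ, so θ = 73.4/(k−1).
Need P(X < 246) = 0.99 with θ tied to k this way. Start at k = 2, θ = 73.4: P(X<246) ≈ 0.848.
Too low — raise k to concentrate. Iterating converges to k ≈ 3.99.
Then θ = 73.4/(3.99−1) ≈ 24.5.

k ≈ 3.99, θ ≈ 24.5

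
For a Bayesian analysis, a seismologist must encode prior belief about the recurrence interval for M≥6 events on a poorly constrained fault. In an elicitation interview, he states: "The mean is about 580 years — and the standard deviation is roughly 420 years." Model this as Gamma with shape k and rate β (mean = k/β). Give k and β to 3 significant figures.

For Gamma(k, rate β): mean = k/β, variance = k/β², so CV = 1/√k.
CV = SD/mean = 420/580 = 0.7241, hence k = 1/CV² = 1.91.
Then β = k/mean = 1.91/580 = 0.00329.

k ≈ 1.91, β ≈ 0.00329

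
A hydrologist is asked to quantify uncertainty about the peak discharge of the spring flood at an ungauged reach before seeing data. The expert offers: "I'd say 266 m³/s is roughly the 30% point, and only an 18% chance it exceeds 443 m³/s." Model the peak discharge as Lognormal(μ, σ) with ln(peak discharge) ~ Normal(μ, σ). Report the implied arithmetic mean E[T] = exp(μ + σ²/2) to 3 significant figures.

E[T] ≈ 341 m³/s

If T ~ Lognormal(μ,σ) then ln T ~ Normal(μ,σ), so the p-quantile of ln T is μ + z_p·σ.
ln(266) = 5.583 and ln(443) = 6.094; z_{0.3} = -0.5244, z_{0.82} = 0.9154.
σ = (6.094 − 5.583)/(0.9154 − (-0.5244)) = 0.354.
μ = 5.583 − (-0.5244)·0.354 = 5.769.
E[T] = exp(μ + σ²/2) = exp(5.769 + 0.0628) = 341 m³/s.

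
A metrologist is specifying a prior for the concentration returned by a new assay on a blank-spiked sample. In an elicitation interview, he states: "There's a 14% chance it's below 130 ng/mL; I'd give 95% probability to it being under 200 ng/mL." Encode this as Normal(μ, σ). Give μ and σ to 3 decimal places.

μ = 157.750, σ = 25.686

For Normal(μ,σ), the p-quantile is μ + z_p·σ. Here z_{0.14} = -1.08, z_{0.95} = 1.645.
So 130 = μ − 1.08σ and 200 = μ + 1.645σ.
Subtracting: σ = (200 − 130)/(1.645 − (-1.08)) = 25.686.
Then μ = 130 − (-1.08)·25.686 = 157.750.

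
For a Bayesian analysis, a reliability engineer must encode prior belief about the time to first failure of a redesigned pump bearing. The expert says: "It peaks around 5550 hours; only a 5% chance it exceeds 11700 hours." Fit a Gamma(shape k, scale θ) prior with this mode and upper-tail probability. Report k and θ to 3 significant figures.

Gamma(k,θ) with k>1 has mode (k−1)θ, so θ = 5550/(k−1).
Need P(X < 11700) = 0.95 with θ tied to k this way. Start at k = 2, θ = 5550: P(X<11700) ≈ 0.622.
Too low — raise k to concentrate. Iterating converges to k ≈ 5.96.
Then θ = 5550/(5.96−1) ≈ 1120.

k ≈ 5.96, θ ≈ 1120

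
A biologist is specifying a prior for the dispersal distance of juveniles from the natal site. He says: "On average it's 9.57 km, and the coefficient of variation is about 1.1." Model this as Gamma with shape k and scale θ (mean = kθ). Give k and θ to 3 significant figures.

k ≈ 0.826, θ ≈ 11.6

For Gamma(k, scale θ): mean = kθ, variance = kθ², so CV = 1/√k.
CV = 1.1, hence k = 1/CV² = 0.826.
Then θ = mean/k = 9.57/0.826 = 11.6.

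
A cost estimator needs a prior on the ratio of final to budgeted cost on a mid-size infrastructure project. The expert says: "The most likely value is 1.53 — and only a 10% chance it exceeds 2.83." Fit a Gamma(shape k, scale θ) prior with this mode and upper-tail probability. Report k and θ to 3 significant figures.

Gamma(k,θ) with k>1 has mode (k−1)θ, so θ = 1.53/(k−1).
Need P(X < 2.83) = 0.9 with θ tied to k this way. Start at k = 2, θ = 1.53: P(X<2.83) ≈ 0.552.
Too low — raise k to concentrate. Iterating converges to k ≈ 6.05.
Then θ = 1.53/(6.05−1) ≈ 0.303.

k ≈ 6.05, θ ≈ 0.303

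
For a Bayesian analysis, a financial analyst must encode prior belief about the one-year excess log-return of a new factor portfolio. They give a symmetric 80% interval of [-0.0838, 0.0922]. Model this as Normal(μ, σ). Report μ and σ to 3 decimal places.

μ = 0.004, σ = 0.069

A symmetric 80% interval runs μ ± z·σ with z = 1.282.
Half-width = 0.088, so σ = 0.088/1.282 = 0.069.
μ is the interval midpoint, 0.004.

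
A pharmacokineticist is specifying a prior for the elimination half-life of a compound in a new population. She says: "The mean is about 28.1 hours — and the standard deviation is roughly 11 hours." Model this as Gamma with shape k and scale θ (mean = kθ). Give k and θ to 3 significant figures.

k ≈ 6.53, θ ≈ 4.31

For Gamma(k, scale θ): mean = kθ, variance = kθ², so CV = 1/√k.
CV = SD/mean = 11/28.1 = 0.3915, hence k = 1/CV² = 6.53.
Then θ = mean/k = 28.1/6.53 = 4.31.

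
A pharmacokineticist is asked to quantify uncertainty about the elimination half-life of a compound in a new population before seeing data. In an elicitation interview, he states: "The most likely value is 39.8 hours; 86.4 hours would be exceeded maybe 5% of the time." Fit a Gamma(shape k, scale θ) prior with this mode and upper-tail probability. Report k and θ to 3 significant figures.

k ≈ 5.58, θ ≈ 8.68

Gamma(k,θ) with k>1 has mode (k−1)θ, so θ = 39.8/(k−1).
Need P(X < 86.4) = 0.95 with θ tied to k this way. Start at k = 2, θ = 39.8: P(X<86.4) ≈ 0.638.
Too low — raise k to concentrate. Iterating converges to k ≈ 5.58.
Then θ = 39.8/(5.58−1) ≈ 8.68.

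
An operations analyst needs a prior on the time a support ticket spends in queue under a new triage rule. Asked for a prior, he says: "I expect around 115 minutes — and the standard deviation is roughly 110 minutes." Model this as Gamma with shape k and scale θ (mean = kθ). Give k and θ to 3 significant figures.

k ≈ 1.09, θ ≈ 105

For Gamma(k, scale θ): mean = kθ, variance = kθ², so CV = 1/√k.
CV = SD/mean = 110/115 = 0.9565, hence k = 1/CV² = 1.09.
Then θ = mean/k = 115/1.09 = 105.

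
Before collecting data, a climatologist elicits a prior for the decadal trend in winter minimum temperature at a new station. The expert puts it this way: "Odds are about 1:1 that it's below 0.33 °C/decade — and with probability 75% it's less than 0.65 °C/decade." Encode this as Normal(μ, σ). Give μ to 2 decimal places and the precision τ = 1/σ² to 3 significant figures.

μ = 0.33, τ = 4.44

The p-quantile of Normal(μ,σ) is μ + z_p·σ, with z_{0.5} = 0 and z_{0.75} = 0.6745.
Eliminate σ: μ = (z₂·x₁ − z₁·x₂)/(z₂ − z₁) = (0.6745·0.33 − (0)·0.65)/0.6745 = 0.33.
Then σ = (x₂ − x₁)/(z₂ − z₁) = (0.65 − 0.33)/0.6745 = 0.47.
Precision τ = 1/σ² = 1/0.4744² = 4.44.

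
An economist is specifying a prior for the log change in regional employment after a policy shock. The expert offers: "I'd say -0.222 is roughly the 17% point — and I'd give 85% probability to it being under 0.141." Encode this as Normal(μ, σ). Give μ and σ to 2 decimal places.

μ = -0.05, σ = 0.18

The p-quantile of Normal(μ,σ) is μ + z_p·σ, with z_{0.17} = -0.9542 and z_{0.85} = 1.036.
Eliminate σ: μ = (z₂·x₁ − z₁·x₂)/(z₂ − z₁) = (1.036·-0.222 − (-0.9542)·0.141)/1.991 = -0.05.
Then σ = (x₂ − x₁)/(z₂ − z₁) = (0.141 − -0.222)/1.991 = 0.18.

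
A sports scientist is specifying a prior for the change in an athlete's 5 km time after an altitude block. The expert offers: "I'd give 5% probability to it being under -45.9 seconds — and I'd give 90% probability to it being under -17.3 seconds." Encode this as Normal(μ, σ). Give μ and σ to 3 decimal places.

μ = -29.825, σ = 9.773

For Normal(μ,σ), the p-quantile is μ + z_p·σ. Here z_{0.05} = -1.645, z_{0.9} = 1.282.
So -45.9 = μ − 1.645σ and -17.3 = μ + 1.282σ.
Subtracting: σ = (-17.3 − -45.9)/(1.282 − (-1.645)) = 9.773.
Then μ = -45.9 − (-1.645)·9.773 = -29.825.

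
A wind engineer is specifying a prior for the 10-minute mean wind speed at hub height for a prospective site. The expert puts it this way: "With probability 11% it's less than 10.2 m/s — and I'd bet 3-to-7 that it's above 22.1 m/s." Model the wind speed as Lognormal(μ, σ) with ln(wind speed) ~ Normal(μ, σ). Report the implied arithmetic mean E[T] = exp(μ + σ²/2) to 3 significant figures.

If T ~ Lognormal(μ,σ) then ln T ~ Normal(μ,σ), so the p-quantile of ln T is μ + z_p·σ.
ln(10.2) = 2.322 and ln(22.1) = 3.096; z_{0.11} = -1.227, z_{0.7} = 0.5244.
σ = (3.096 − 2.322)/(0.5244 − (-1.227)) = 0.442.
μ = 2.322 − (-1.227)·0.442 = 2.864.
E[T] = exp(μ + σ²/2) = exp(2.864 + 0.0975) = 19.3 m/s.

E[T] ≈ 19.3 m/s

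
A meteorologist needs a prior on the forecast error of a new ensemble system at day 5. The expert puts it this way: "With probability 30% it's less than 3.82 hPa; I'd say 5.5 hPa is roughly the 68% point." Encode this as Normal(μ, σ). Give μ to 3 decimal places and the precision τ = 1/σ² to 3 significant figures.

For Normal(μ,σ), the p-quantile is μ + z_p·σ. Here z_{0.3} = -0.5244, z_{0.68} = 0.4677.
So 3.82 = μ − 0.5244σ and 5.5 = μ + 0.4677σ.
Subtracting: σ = (5.5 − 3.82)/(0.4677 − (-0.5244)) = 1.693.
Then μ = 3.82 − (-0.5244)·1.693 = 4.708.
Precision τ = 1/σ² = 1/1.693² = 0.349.

μ = 4.708, τ = 0.349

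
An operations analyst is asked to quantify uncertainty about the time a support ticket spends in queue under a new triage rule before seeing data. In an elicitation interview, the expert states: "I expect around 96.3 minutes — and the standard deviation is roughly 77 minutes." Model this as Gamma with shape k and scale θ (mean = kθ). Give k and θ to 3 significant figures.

For Gamma(k, scale θ): mean = kθ, variance = kθ², so CV = 1/√k.
CV = SD/mean = 77/96.3 = 0.7996, hence k = 1/CV² = 1.56.
Then θ = mean/k = 96.3/1.56 = 61.6.

k ≈ 1.56, θ ≈ 61.6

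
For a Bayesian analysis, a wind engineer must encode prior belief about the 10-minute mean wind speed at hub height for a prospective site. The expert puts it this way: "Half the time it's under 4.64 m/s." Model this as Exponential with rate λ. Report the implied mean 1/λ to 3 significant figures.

mean ≈ 6.69 m/s

Exponential median = ln 2 / λ, so λ = ln 2 / 4.64 = 0.149.
Mean = 1/λ = 6.69 m/s.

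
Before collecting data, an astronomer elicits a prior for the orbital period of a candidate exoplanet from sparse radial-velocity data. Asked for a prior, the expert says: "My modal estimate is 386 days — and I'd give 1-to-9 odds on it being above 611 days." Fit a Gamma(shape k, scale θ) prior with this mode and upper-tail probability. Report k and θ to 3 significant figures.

Gamma(k,θ) with k>1 has mode (k−1)θ, so θ = 386/(k−1).
Need P(X < 611) = 0.9 with θ tied to k this way. Start at k = 2, θ = 386: P(X<611) ≈ 0.470.
Too low — raise k to concentrate. Iterating converges to k ≈ 9.89.
Then θ = 386/(9.89−1) ≈ 43.4.

k ≈ 9.89, θ ≈ 43.4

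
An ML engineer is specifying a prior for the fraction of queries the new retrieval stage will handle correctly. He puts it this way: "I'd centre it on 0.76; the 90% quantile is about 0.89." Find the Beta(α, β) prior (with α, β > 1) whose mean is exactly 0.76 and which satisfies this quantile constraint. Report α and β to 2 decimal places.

α ≈ 11.30, β ≈ 3.57

With mean 0.76 fixed, write α = 0.76s, β = 0.24s where s = α+β.
Need P(θ < 0.89) = 0.9 under Beta(0.76s, 0.24s). Normal approximation: (q−m)/√(m(1−m)/s) ≈ z_{0.9} = 1.28, so s ≈ 0.76·0.24·(1.28)²/(0.89−0.76)² = 17.7.
At s = 17.7: P(θ<0.89) ≈ 0.923. Adjusting to match 0.9 gives s ≈ 14.86.
So α = 0.76·14.86 ≈ 11.30, β = 0.24·14.86 ≈ 3.57.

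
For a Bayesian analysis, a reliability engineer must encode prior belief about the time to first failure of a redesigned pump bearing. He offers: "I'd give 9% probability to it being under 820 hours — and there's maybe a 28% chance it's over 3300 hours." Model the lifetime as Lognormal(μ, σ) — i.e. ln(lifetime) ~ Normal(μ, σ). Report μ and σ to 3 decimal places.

If T ~ Lognormal(μ,σ) then ln T ~ Normal(μ,σ), so the p-quantile of ln T is μ + z_p·σ.
ln(820) = 6.709 and ln(3300) = 8.102; z_{0.09} = -1.341, z_{0.72} = 0.5828.
σ = (8.102 − 6.709)/(0.5828 − (-1.341)) = 0.724.
μ = 6.709 − (-1.341)·0.724 = 7.680.

μ ≈ 7.680, σ ≈ 0.724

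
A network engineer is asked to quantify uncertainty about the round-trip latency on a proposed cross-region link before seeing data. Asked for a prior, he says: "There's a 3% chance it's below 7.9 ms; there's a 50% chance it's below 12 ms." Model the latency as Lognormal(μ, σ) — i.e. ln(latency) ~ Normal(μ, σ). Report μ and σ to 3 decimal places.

If T ~ Lognormal(μ,σ) then ln T ~ Normal(μ,σ), so the p-quantile of ln T is μ + z_p·σ.
ln(7.9) = 2.067 and ln(12) = 2.485; z_{0.03} = -1.881, z_{0.5} = 0.
σ = (2.485 − 2.067)/(0 − (-1.881)) = 0.222.
μ = 2.067 − (-1.881)·0.222 = 2.485.

μ ≈ 2.485, σ ≈ 0.222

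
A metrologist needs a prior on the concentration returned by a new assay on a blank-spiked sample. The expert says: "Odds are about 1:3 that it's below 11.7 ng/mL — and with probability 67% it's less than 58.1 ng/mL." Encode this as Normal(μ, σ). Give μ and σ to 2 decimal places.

μ = 39.78, σ = 41.64

For Normal(μ,σ), the p-quantile is μ + z_p·σ. Here z_{0.25} = -0.6745, z_{0.67} = 0.4399.
So 11.7 = μ − 0.6745σ and 58.1 = μ + 0.4399σ.
Subtracting: σ = (58.1 − 11.7)/(0.4399 − (-0.6745)) = 41.64.
Then μ = 11.7 − (-0.6745)·41.64 = 39.78.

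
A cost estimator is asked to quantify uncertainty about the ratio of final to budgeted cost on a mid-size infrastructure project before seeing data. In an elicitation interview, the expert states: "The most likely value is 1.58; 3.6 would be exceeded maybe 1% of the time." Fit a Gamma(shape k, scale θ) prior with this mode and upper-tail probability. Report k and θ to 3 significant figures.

Gamma(k,θ) with k>1 has mode (k−1)θ, so θ = 1.58/(k−1).
Need P(X < 3.6) = 0.99 with θ tied to k this way. Start at k = 2, θ = 1.58: P(X<3.6) ≈ 0.664.
Too low — raise k to concentrate. Iterating converges to k ≈ 8.06.
Then θ = 1.58/(8.06−1) ≈ 0.224.

k ≈ 8.06, θ ≈ 0.224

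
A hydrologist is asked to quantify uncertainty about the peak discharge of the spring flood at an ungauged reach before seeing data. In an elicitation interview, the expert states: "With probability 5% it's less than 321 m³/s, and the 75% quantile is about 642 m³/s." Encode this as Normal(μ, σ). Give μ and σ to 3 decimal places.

For Normal(μ,σ), the p-quantile is μ + z_p·σ. Here z_{0.05} = -1.645, z_{0.75} = 0.6745.
So 321 = μ − 1.645σ and 642 = μ + 0.6745σ.
Subtracting: σ = (642 − 321)/(0.6745 − (-1.645)) = 138.401.
Then μ = 321 − (-1.645)·138.401 = 548.650.

μ = 548.650, σ = 138.401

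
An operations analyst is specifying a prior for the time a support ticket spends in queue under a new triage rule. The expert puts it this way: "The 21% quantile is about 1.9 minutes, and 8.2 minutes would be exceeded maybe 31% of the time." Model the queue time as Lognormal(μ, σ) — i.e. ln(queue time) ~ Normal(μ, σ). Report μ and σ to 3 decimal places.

If T ~ Lognormal(μ,σ) then ln T ~ Normal(μ,σ), so the p-quantile of ln T is μ + z_p·σ.
ln(1.9) = 0.6419 and ln(8.2) = 2.104; z_{0.21} = -0.8064, z_{0.69} = 0.4959.
σ = (2.104 − 0.6419)/(0.4959 − (-0.8064)) = 1.123.
μ = 0.6419 − (-0.8064)·1.123 = 1.547.

μ ≈ 1.547, σ ≈ 1.123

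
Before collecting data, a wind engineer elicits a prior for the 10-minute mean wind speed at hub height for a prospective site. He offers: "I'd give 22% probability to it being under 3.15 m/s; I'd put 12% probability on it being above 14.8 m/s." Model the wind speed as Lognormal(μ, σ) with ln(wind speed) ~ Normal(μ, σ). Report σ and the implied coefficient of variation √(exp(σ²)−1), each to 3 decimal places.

σ ≈ 0.795, CV ≈ 0.938

If T ~ Lognormal(μ,σ) then ln T ~ Normal(μ,σ), so the p-quantile of ln T is μ + z_p·σ.
ln(3.15) = 1.147 and ln(14.8) = 2.695; z_{0.22} = -0.7722, z_{0.88} = 1.175.
σ = (2.695 − 1.147)/(1.175 − (-0.7722)) = 0.795.
μ = 1.147 − (-0.7722)·0.795 = 1.761.
CV = √(exp(σ²)−1) = √(exp(0.6314)−1) = 0.938.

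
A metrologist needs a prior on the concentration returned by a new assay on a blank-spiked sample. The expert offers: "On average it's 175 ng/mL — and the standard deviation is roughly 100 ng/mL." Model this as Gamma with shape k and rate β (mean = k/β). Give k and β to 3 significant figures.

For Gamma(k, rate β): mean = k/β, variance = k/β², so CV = 1/√k.
CV = SD/mean = 100/175 = 0.5714, hence k = 1/CV² = 3.06.
Then β = k/mean = 3.06/175 = 0.0175.

k ≈ 3.06, β ≈ 0.0175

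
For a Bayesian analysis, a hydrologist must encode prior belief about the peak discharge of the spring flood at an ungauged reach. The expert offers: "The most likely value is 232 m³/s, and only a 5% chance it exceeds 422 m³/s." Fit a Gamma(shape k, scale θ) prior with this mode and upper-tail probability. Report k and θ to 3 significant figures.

k ≈ 8.78, θ ≈ 29.8

Gamma(k,θ) with k>1 has mode (k−1)θ, so θ = 232/(k−1).
Need P(X < 422) = 0.95 with θ tied to k this way. Start at k = 2, θ = 232: P(X<422) ≈ 0.543.
Too low — raise k to concentrate. Iterating converges to k ≈ 8.78.
Then θ = 232/(8.78−1) ≈ 29.8.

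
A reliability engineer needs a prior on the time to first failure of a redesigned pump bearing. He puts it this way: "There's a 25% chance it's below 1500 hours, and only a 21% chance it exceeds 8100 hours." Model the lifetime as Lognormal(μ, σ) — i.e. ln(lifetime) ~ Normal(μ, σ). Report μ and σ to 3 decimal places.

μ ≈ 8.081, σ ≈ 1.139

If T ~ Lognormal(μ,σ) then ln T ~ Normal(μ,σ), so the p-quantile of ln T is μ + z_p·σ.
ln(1500) = 7.313 and ln(8100) = 9; z_{0.25} = -0.6745, z_{0.79} = 0.8064.
σ = (9 − 7.313)/(0.8064 − (-0.6745)) = 1.139.
μ = 7.313 − (-0.6745)·1.139 = 8.081.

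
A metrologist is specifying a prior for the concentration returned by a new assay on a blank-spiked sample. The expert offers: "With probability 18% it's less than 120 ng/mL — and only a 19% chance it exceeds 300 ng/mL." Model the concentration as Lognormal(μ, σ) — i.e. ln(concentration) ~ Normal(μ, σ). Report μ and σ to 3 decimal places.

μ ≈ 5.255, σ ≈ 0.511

If T ~ Lognormal(μ,σ) then ln T ~ Normal(μ,σ), so the p-quantile of ln T is μ + z_p·σ.
ln(120) = 4.787 and ln(300) = 5.704; z_{0.18} = -0.9154, z_{0.81} = 0.8779.
σ = (5.704 − 4.787)/(0.8779 − (-0.9154)) = 0.511.
μ = 4.787 − (-0.9154)·0.511 = 5.255.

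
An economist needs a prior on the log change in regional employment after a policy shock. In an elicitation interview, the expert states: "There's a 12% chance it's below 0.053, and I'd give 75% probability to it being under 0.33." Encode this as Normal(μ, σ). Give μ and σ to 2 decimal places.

For Normal(μ,σ), the p-quantile is μ + z_p·σ. Here z_{0.12} = -1.175, z_{0.75} = 0.6745.
So 0.053 = μ − 1.175σ and 0.33 = μ + 0.6745σ.
Subtracting: σ = (0.33 − 0.053)/(0.6745 − (-1.175)) = 0.15.
Then μ = 0.053 − (-1.175)·0.15 = 0.23.

μ = 0.23, σ = 0.15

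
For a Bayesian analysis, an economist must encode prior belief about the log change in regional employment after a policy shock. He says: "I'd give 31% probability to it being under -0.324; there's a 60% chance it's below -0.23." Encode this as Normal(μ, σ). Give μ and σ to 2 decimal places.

The p-quantile of Normal(μ,σ) is μ + z_p·σ, with z_{0.31} = -0.4959 and z_{0.6} = 0.2533.
Eliminate σ: μ = (z₂·x₁ − z₁·x₂)/(z₂ − z₁) = (0.2533·-0.324 − (-0.4959)·-0.23)/0.7492 = -0.26.
Then σ = (x₂ − x₁)/(z₂ − z₁) = (-0.23 − -0.324)/0.7492 = 0.13.

μ = -0.26, σ = 0.13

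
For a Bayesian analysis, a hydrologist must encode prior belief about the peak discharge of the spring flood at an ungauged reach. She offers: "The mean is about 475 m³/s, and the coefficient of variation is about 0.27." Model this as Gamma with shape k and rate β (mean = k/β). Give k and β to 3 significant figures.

For Gamma(k, rate β): mean = k/β, variance = k/β², so CV = 1/√k.
CV = 0.27, hence k = 1/CV² = 13.7.
Then β = k/mean = 13.7/475 = 0.0289.

k ≈ 13.7, β ≈ 0.0289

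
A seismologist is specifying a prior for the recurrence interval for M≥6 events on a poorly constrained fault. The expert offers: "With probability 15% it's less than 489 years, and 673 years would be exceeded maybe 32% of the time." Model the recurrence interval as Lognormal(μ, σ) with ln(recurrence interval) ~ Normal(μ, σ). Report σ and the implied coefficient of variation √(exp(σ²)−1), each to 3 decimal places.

σ ≈ 0.212, CV ≈ 0.215

If T ~ Lognormal(μ,σ) then ln T ~ Normal(μ,σ), so the p-quantile of ln T is μ + z_p·σ.
ln(489) = 6.192 and ln(673) = 6.512; z_{0.15} = -1.036, z_{0.68} = 0.4677.
σ = (6.512 − 6.192)/(0.4677 − (-1.036)) = 0.212.
μ = 6.192 − (-1.036)·0.212 = 6.412.
CV = √(exp(σ²)−1) = √(exp(0.0451)−1) = 0.215.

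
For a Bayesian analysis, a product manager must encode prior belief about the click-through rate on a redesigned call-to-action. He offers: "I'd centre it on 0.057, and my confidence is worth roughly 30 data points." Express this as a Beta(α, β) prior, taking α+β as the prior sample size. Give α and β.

Under the effective-sample-size interpretation, Beta(α, β) has prior mean α/(α+β) and prior sample size α+β.
So α+β = 30 and α/(α+β) = 0.057, giving α = 0.057·30 = 1.71 and β = 30 − 1.71 = 28.29.

α = 1.71, β = 28.29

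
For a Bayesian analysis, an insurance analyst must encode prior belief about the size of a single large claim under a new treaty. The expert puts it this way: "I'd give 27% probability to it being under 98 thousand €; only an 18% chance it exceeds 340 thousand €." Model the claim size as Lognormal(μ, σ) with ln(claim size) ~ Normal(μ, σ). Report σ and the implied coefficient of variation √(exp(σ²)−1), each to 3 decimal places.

If T ~ Lognormal(μ,σ) then ln T ~ Normal(μ,σ), so the p-quantile of ln T is μ + z_p·σ.
ln(98) = 4.585 and ln(340) = 5.829; z_{0.27} = -0.6128, z_{0.82} = 0.9154.
σ = (5.829 − 4.585)/(0.9154 − (-0.6128)) = 0.814.
μ = 4.585 − (-0.6128)·0.814 = 5.084.
CV = √(exp(σ²)−1) = √(exp(0.6626)−1) = 0.969.

σ ≈ 0.814, CV ≈ 0.969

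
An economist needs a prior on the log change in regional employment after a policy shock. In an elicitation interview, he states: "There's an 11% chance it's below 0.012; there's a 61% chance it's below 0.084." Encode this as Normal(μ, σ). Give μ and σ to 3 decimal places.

μ = 0.071, σ = 0.048

For Normal(μ,σ), the p-quantile is μ + z_p·σ. Here z_{0.11} = -1.227, z_{0.61} = 0.2793.
So 0.012 = μ − 1.227σ and 0.084 = μ + 0.2793σ.
Subtracting: σ = (0.084 − 0.012)/(0.2793 − (-1.227)) = 0.048.
Then μ = 0.012 − (-1.227)·0.048 = 0.071.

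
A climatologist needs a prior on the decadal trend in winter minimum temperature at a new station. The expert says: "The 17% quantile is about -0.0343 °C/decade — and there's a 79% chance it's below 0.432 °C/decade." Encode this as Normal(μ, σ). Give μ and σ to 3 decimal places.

μ = 0.218, σ = 0.265

For Normal(μ,σ), the p-quantile is μ + z_p·σ. Here z_{0.17} = -0.9542, z_{0.79} = 0.8064.
So -0.0343 = μ − 0.9542σ and 0.432 = μ + 0.8064σ.
Subtracting: σ = (0.432 − -0.0343)/(0.8064 − (-0.9542)) = 0.265.
Then μ = -0.0343 − (-0.9542)·0.265 = 0.218.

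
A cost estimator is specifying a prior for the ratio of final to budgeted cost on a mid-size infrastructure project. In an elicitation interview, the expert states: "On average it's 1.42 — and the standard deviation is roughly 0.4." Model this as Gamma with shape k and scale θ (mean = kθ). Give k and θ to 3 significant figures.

k ≈ 12.6, θ ≈ 0.113

For Gamma(k, scale θ): mean = kθ, variance = kθ², so CV = 1/√k.
CV = SD/mean = 0.4/1.42 = 0.2817, hence k = 1/CV² = 12.6.
Then θ = mean/k = 1.42/12.6 = 0.113.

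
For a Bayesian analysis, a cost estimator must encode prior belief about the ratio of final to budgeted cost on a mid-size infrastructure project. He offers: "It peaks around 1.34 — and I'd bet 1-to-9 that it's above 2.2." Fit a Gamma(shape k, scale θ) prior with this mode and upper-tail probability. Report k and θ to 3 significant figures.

k ≈ 8.67, θ ≈ 0.175

Gamma(k,θ) with k>1 has mode (k−1)θ, so θ = 1.34/(k−1).
Need P(X < 2.2) = 0.9 with θ tied to k this way. Start at k = 2, θ = 1.34: P(X<2.2) ≈ 0.488.
Too low — raise k to concentrate. Iterating converges to k ≈ 8.67.
Then θ = 1.34/(8.67−1) ≈ 0.175.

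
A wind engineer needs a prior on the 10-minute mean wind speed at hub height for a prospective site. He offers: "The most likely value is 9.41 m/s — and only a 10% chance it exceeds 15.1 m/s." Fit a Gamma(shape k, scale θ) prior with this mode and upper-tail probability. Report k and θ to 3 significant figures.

Gamma(k,θ) with k>1 has mode (k−1)θ, so θ = 9.41/(k−1).
Need P(X < 15.1) = 0.9 with θ tied to k this way. Start at k = 2, θ = 9.41: P(X<15.1) ≈ 0.477.
Too low — raise k to concentrate. Iterating converges to k ≈ 9.4.
Then θ = 9.41/(9.4−1) ≈ 1.12.

k ≈ 9.4, θ ≈ 1.12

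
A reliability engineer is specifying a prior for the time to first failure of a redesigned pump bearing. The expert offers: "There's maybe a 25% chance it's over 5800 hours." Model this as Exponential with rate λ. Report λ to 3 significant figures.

λ ≈ 0.000239

P(T > 5800.0) = e^(−λ·5800.0) = 0.25, so λ = −ln(0.25)/5800.0 = 0.000239.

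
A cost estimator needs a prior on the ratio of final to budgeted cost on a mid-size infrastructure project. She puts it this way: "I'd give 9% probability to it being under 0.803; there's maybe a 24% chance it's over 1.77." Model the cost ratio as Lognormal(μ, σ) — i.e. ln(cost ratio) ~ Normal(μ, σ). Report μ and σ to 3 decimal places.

μ ≈ 0.298, σ ≈ 0.386

If T ~ Lognormal(μ,σ) then ln T ~ Normal(μ,σ), so the p-quantile of ln T is μ + z_p·σ.
ln(0.803) = -0.2194 and ln(1.77) = 0.571; z_{0.09} = -1.341, z_{0.76} = 0.7063.
σ = (0.571 − -0.2194)/(0.7063 − (-1.341)) = 0.386.
μ = -0.2194 − (-1.341)·0.386 = 0.298.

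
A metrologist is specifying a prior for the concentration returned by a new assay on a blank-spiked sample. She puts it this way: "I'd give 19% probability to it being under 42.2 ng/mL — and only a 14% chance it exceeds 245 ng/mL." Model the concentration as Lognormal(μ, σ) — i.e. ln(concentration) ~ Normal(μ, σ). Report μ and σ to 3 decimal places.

μ ≈ 4.531, σ ≈ 0.898

If T ~ Lognormal(μ,σ) then ln T ~ Normal(μ,σ), so the p-quantile of ln T is μ + z_p·σ.
ln(42.2) = 3.742 and ln(245) = 5.501; z_{0.19} = -0.8779, z_{0.86} = 1.08.
σ = (5.501 − 3.742)/(1.08 − (-0.8779)) = 0.898.
μ = 3.742 − (-0.8779)·0.898 = 4.531.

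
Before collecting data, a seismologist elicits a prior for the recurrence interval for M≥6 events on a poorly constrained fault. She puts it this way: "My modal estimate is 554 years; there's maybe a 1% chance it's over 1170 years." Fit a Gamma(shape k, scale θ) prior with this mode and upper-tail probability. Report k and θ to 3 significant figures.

k ≈ 9.7, θ ≈ 63.7

Gamma(k,θ) with k>1 has mode (k−1)θ, so θ = 554/(k−1).
Need P(X < 1170) = 0.99 with θ tied to k this way. Start at k = 2, θ = 554: P(X<1170) ≈ 0.623.
Too low — raise k to concentrate. Iterating converges to k ≈ 9.7.
Then θ = 554/(9.7−1) ≈ 63.7.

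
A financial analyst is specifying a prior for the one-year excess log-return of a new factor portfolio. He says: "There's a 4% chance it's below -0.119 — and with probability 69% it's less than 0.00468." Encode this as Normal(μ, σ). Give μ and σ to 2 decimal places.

For Normal(μ,σ), the p-quantile is μ + z_p·σ. Here z_{0.04} = -1.751, z_{0.69} = 0.4959.
So -0.119 = μ − 1.751σ and 0.00468 = μ + 0.4959σ.
Subtracting: σ = (0.00468 − -0.119)/(0.4959 − (-1.751)) = 0.06.
Then μ = -0.119 − (-1.751)·0.06 = -0.02.

μ = -0.02, σ = 0.06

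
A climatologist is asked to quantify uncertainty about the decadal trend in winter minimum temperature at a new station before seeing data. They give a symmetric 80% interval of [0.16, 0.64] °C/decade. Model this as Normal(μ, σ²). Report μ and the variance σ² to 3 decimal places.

μ = 0.400, σ² = 0.035

A symmetric 80% interval runs μ ± z·σ with z = 1.282.
Half-width = 0.24, so σ = 0.24/1.282 = 0.1873 and σ² = 0.035.
μ is the interval midpoint, 0.400.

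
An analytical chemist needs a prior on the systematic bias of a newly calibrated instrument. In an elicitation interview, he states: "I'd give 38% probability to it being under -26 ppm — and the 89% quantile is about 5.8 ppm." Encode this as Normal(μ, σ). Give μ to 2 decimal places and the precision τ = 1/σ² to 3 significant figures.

μ = -19.66, τ = 0.00232

The p-quantile of Normal(μ,σ) is μ + z_p·σ, with z_{0.38} = -0.3055 and z_{0.89} = 1.227.
Eliminate σ: μ = (z₂·x₁ − z₁·x₂)/(z₂ − z₁) = (1.227·-26 − (-0.3055)·5.8)/1.532 = -19.66.
Then σ = (x₂ − x₁)/(z₂ − z₁) = (5.8 − -26)/1.532 = 20.76.
Precision τ = 1/σ² = 1/20.76² = 0.00232.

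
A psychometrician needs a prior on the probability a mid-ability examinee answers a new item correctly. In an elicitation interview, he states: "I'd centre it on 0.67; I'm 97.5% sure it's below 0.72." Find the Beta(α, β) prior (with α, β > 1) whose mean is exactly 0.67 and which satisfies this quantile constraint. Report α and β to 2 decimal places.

α ≈ 217.85, β ≈ 107.30

With mean 0.67 fixed, write α = 0.67s, β = 0.33s where s = α+β.
Need P(θ < 0.72) = 0.975 under Beta(0.67s, 0.33s). Normal approximation: (q−m)/√(m(1−m)/s) ≈ z_{0.975} = 1.96, so s ≈ 0.67·0.33·(1.96)²/(0.72−0.67)² = 339.7.
At s = 339.7: P(θ<0.72) ≈ 0.977. Adjusting to match 0.975 gives s ≈ 325.15.
So α = 0.67·325.15 ≈ 217.85, β = 0.33·325.15 ≈ 107.30.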